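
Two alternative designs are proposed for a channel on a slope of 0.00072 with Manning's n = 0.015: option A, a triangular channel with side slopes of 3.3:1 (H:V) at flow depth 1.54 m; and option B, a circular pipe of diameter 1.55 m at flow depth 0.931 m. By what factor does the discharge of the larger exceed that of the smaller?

Channel A: For a triangular section with side slope z = 3.3: A = zy² = 3.3×1.54² = 7.826 m²; P = 2y√(1+z²) = 2×1.54×3.448 = 10.62 m. Hydraulic radius R = A/P = 7.826/10.62 = 0.7369 m. Q_A = (1/0.015)·7.826·0.7369^(2/3)·√0.00072 = 11.42 m³/s.
Channel B: For a circular section of diameter D = 1.55 m at depth y = 0.931 m, the central angle is θ = 2 arccos(1 − 2y/D) = 3.547 rad. Then A = (D²/8)(θ − sin θ) = 1.184 m² and P = Dθ/2 = 2.749 m. Hydraulic radius R = A/P = 1.184/2.749 = 0.4306 m. Q_B = (1/0.015)·1.184·0.4306^(2/3)·√0.00072 = 1.207 m³/s.
The larger discharge is 11.42 m³/s and the smaller is 1.207 m³/s; the ratio is 9.46.

9.46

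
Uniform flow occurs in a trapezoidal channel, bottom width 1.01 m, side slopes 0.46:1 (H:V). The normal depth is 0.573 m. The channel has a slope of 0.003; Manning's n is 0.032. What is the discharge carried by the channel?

With bottom width b = 1.01 m and side slope z = 0.46: A = (b + zy)y = (1.01 + 0.46×0.573)×0.573 = 0.7298 m²; P = b + 2y√(1+z²) = 1.01 + 2×0.573×1.101 = 2.271 m.
Hydraulic radius R = A/P = 0.7298/2.271 = 0.3213 m.
Manning's equation: Q = (1/n) A R^(2/3) S^(1/2) = (1/0.032) × 0.7298 × 0.3213^(2/3) × 0.003^(1/2) = 0.586 m³/s.

Q = 0.586 m³/s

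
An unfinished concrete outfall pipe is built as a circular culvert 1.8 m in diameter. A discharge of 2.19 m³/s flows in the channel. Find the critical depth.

At critical depth, Q² T / (g A³) = 1, i.e. A³/T = Q²/g = 2.19²/9.81 = 0.4889.
At y = 0.626 m: A³/T = 0.2842 — short.
At y = 0.832 m: A³/T = 0.8475 — over.
At y = 0.721 m: A³/T = 0.4895 — ≈ 0.4889.

y_c = 0.721 m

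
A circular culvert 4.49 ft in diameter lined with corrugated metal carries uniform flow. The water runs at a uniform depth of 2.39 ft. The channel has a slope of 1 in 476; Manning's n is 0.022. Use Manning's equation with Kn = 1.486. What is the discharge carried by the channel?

Q = 29.4 ft³/s

For a circular section of diameter D = 4.49 ft at depth y = 2.39 ft, the central angle is θ = 2 arccos(1 − 2y/D) = 3.271 rad. Then A = (D²/8)(θ − sin θ) = 8.567 ft² and P = Dθ/2 = 7.343 ft.
Hydraulic radius R = A/P = 8.567/7.343 = 1.167 ft.
Manning's equation: Q = (1.486/n) A R^(2/3) S^(1/2) = (1.486/0.022) × 8.567 × 1.167^(2/3) × 0.002101^(1/2) = 29.4 ft³/s.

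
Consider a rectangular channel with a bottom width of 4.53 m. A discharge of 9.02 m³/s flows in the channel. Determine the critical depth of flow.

y_c = 0.739 m

For a rectangular channel, critical depth y_c = (q²/g)^(1/3) where q = Q/b = 9.02/4.53 = 1.991 m²/s.
So y_c = (1.991²/9.81)^(1/3) = 0.739 m.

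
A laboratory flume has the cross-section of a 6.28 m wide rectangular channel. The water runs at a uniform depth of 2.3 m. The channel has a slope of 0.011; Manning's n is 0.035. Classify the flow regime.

Flow area A = b·y = 6.28 × 2.3 = 14.44 m². Wetted perimeter P = b + 2y = 6.28 + 2×2.3 = 10.88 m.
Hydraulic radius R = A/P = 14.44/10.88 = 1.328 m.
V = (1/n) R^(2/3) √S = (1/0.035) × 1.328^(2/3) × √0.011 = 3.62 m/s. Hydraulic depth D_h = A/T = 14.44/6.28 = 2.3 m.
Froude number Fr = V/√(g·D_h) = 3.62/√(9.81×2.3) = 0.762, which is less than 1, so the flow is subcritical.

subcritical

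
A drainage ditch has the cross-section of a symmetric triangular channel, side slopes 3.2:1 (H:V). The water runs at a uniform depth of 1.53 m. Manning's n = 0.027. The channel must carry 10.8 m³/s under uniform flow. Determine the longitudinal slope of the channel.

For a triangular section with side slope z = 3.2: A = zy² = 3.2×1.53² = 7.491 m²; P = 2y√(1+z²) = 2×1.53×3.353 = 10.26 m.
Hydraulic radius R = A/P = 7.491/10.26 = 0.7302 m.
From Manning's equation, S = [nQ / (1 A R^(2/3))]² = [0.027 × 10.8 / (1 × 7.491 × 0.7302^(2/3))]² = 0.0023.

S = 0.0023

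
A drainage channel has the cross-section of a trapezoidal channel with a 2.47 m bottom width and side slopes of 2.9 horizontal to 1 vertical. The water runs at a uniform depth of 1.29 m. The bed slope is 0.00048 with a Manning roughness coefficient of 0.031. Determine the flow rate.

Q = 4.76 m³/s

With bottom width b = 2.47 m and side slope z = 2.9: A = (b + zy)y = (2.47 + 2.9×1.29)×1.29 = 8.012 m²; P = b + 2y√(1+z²) = 2.47 + 2×1.29×3.068 = 10.38 m.
Hydraulic radius R = A/P = 8.012/10.38 = 0.7716 m.
Manning's equation: Q = (1/n) A R^(2/3) S^(1/2) = (1/0.031) × 8.012 × 0.7716^(2/3) × 0.00048^(1/2) = 4.76 m³/s.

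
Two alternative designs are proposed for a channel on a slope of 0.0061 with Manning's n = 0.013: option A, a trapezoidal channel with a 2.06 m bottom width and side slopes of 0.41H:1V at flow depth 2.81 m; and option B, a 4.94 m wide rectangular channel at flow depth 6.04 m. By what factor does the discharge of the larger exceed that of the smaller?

Channel A: With bottom width b = 2.06 m and side slope z = 0.41: A = (b + zy)y = (2.06 + 0.41×2.81)×2.81 = 9.026 m²; P = b + 2y√(1+z²) = 2.06 + 2×2.81×1.081 = 8.134 m. Hydraulic radius R = A/P = 9.026/8.134 = 1.11 m. Q_A = (1/0.013)·9.026·1.11^(2/3)·√0.0061 = 58.12 m³/s.
Channel B: Flow area A = b·y = 4.94 × 6.04 = 29.84 m². Wetted perimeter P = b + 2y = 4.94 + 2×6.04 = 17.02 m. Hydraulic radius R = A/P = 29.84/17.02 = 1.753 m. Q_B = (1/0.013)·29.84·1.753^(2/3)·√0.0061 = 260.6 m³/s.
The larger discharge is 260.6 m³/s and the smaller is 58.12 m³/s; the ratio is 4.48.

4.48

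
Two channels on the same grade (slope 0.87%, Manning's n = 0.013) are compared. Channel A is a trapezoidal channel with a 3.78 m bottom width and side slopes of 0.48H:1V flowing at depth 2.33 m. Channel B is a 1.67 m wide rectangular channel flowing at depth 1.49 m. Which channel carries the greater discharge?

channel A

Channel A: With bottom width b = 3.78 m and side slope z = 0.48: A = (b + zy)y = (3.78 + 0.48×2.33)×2.33 = 11.41 m²; P = b + 2y√(1+z²) = 3.78 + 2×2.33×1.109 = 8.949 m. Hydraulic radius R = A/P = 11.41/8.949 = 1.275 m. Q_A = (1/0.013)·11.41·1.275^(2/3)·√0.0087 = 96.31 m³/s.
Channel B: Flow area A = b·y = 1.67 × 1.49 = 2.488 m². Wetted perimeter P = b + 2y = 1.67 + 2×1.49 = 4.65 m. Hydraulic radius R = A/P = 2.488/4.65 = 0.5351 m. Q_B = (1/0.013)·2.488·0.5351^(2/3)·√0.0087 = 11.77 m³/s.
Q_A = 96.31 m³/s vs Q_B = 11.77 m³/s, so channel A carries more.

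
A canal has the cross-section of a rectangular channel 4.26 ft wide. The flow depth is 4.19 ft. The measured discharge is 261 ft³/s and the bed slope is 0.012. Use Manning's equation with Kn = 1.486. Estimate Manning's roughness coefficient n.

Flow area A = b·y = 4.26 × 4.19 = 17.85 ft². Wetted perimeter P = b + 2y = 4.26 + 2×4.19 = 12.64 ft.
Hydraulic radius R = A/P = 17.85/12.64 = 1.412 ft.
Rearranging Manning's equation: n = (1.486/Q) A R^(2/3) S^(1/2) = (1.486/261) × 17.85 × 1.412^(2/3) × √0.012 = 0.014.

n = 0.014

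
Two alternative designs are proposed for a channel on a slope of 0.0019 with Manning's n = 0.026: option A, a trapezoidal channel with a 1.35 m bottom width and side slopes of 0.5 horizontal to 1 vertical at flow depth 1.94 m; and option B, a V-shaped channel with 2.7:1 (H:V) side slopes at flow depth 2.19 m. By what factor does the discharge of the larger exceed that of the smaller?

3.42

Channel A: With bottom width b = 1.35 m and side slope z = 0.5: A = (b + zy)y = (1.35 + 0.5×1.94)×1.94 = 4.501 m²; P = b + 2y√(1+z²) = 1.35 + 2×1.94×1.118 = 5.688 m. Hydraulic radius R = A/P = 4.501/5.688 = 0.7913 m. Q_A = (1/0.026)·4.501·0.7913^(2/3)·√0.0019 = 6.455 m³/s.
Channel B: For a triangular section with side slope z = 2.7: A = zy² = 2.7×2.19² = 12.95 m²; P = 2y√(1+z²) = 2×2.19×2.879 = 12.61 m. Hydraulic radius R = A/P = 12.95/12.61 = 1.027 m. Q_B = (1/0.026)·12.95·1.027^(2/3)·√0.0019 = 22.1 m³/s.
The larger discharge is 22.1 m³/s and the smaller is 6.455 m³/s; the ratio is 3.42.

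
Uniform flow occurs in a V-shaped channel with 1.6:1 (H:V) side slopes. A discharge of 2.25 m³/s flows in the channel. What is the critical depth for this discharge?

y_c = 0.834 m

At critical depth, Q² T / (g A³) = 1, i.e. A³/T = Q²/g = 2.25²/9.81 = 0.5161.
Try y = 0.611 m: A³/T = 0.109 — low.
Try y = 0.834 m: A³/T = 0.5165 — ≈ 0.5161.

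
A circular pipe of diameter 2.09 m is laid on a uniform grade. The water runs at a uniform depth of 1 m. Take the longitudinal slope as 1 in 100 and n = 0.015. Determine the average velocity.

V = 4.24 m/s

For a circular section of diameter D = 2.09 m at depth y = 1 m, the central angle is θ = 2 arccos(1 − 2y/D) = 3.055 rad. Then A = (D²/8)(θ − sin θ) = 1.621 m² and P = Dθ/2 = 3.193 m.
Hydraulic radius R = A/P = 1.621/3.193 = 0.5078 m.
From Manning's equation, V = (1/n) R^(2/3) S^(1/2) = (1/0.015) × 0.5078^(2/3) × 0.01^(1/2) = 4.24 m/s.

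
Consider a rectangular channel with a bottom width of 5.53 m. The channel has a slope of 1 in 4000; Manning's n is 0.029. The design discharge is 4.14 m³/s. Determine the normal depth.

y_n = 1.43 m

Manning's equation rearranged: A R^(2/3) = nQ / (1·√S) = 0.029 × 4.14 / (√0.00025) = 7.593.
Try y = 1.82 m: A R^(2/3) = 10.71 — over.
Try y = 1.18 m: A R^(2/3) = 5.749 — short.
Try y = 1.43 m: A R^(2/3) = 7.602 — ≈ 7.593.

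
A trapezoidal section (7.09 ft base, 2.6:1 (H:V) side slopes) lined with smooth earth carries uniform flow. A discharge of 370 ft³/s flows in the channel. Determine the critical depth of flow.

y_c = 3.06 ft

At critical depth, Q² T / (g A³) = 1, i.e. A³/T = Q²/g = 370²/32.2 = 4252.
Try y = 2.61 ft: A³/T = 2299 — too small.
Try y = 3.06 ft: A³/T = 4243 — ≈ 4252.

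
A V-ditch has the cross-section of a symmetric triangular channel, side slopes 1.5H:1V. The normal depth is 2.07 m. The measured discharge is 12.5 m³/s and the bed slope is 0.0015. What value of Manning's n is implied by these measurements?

For a triangular section with side slope z = 1.5: A = zy² = 1.5×2.07² = 6.427 m²; P = 2y√(1+z²) = 2×2.07×1.803 = 7.463 m.
Hydraulic radius R = A/P = 6.427/7.463 = 0.8612 m.
Rearranging Manning's equation: n = (1/Q) A R^(2/3) S^(1/2) = (1/12.5) × 6.427 × 0.8612^(2/3) × √0.0015 = 0.018.

n = 0.018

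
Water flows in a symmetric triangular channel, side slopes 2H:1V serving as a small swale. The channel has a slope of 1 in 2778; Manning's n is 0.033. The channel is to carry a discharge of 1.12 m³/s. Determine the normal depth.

y_n = 1.21 m

Manning's equation rearranged: A R^(2/3) = nQ / (1·√S) = 0.033 × 1.12 / (√0.00036) = 1.948.
Trying y = 0.998 m: A R^(2/3) = 1.163 — low.
Trying y = 1.33 m: A R^(2/3) = 2.502 — high.
Trying y = 1.21 m: A R^(2/3) = 1.944 — close enough.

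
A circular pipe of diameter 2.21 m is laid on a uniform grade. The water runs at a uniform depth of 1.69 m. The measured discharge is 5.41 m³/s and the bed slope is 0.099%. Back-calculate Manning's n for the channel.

For a circular section of diameter D = 2.21 m at depth y = 1.69 m, the central angle is θ = 2 arccos(1 − 2y/D) = 4.257 rad. Then A = (D²/8)(θ − sin θ) = 3.148 m² and P = Dθ/2 = 4.704 m.
Hydraulic radius R = A/P = 3.148/4.704 = 0.6691 m.
Rearranging Manning's equation: n = (1/Q) A R^(2/3) S^(1/2) = (1/5.41) × 3.148 × 0.6691^(2/3) × √0.00099 = 0.014.

n = 0.014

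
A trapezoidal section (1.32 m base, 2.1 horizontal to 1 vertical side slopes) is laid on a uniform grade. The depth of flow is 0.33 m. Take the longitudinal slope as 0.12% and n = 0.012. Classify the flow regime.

With bottom width b = 1.32 m and side slope z = 2.1: A = (b + zy)y = (1.32 + 2.1×0.33)×0.33 = 0.6643 m²; P = b + 2y√(1+z²) = 1.32 + 2×0.33×2.326 = 2.855 m.
Hydraulic radius R = A/P = 0.6643/2.855 = 0.2327 m.
V = (1/n) R^(2/3) √S = (1/0.012) × 0.2327^(2/3) × √0.0012 = 1.092 m/s. Hydraulic depth D_h = A/T = 0.6643/2.706 = 0.2455 m.
Froude number Fr = V/√(g·D_h) = 1.092/√(9.81×0.2455) = 0.704, which is less than 1, so the flow is subcritical.

subcritical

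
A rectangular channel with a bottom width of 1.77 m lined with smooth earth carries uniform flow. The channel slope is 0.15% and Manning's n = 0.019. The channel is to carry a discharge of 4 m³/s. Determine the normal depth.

y_n = 1.61 m

Manning's equation rearranged: A R^(2/3) = nQ / (1·√S) = 0.019 × 4 / (√0.0015) = 1.962.
Trying y = 1.87 m: A R^(2/3) = 2.356 — over.
Trying y = 1.61 m: A R^(2/3) = 1.962 — ≈ 1.962.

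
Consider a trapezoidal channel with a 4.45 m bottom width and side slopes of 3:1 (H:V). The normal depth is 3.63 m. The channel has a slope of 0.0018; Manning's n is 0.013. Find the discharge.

With bottom width b = 4.45 m and side slope z = 3: A = (b + zy)y = (4.45 + 3×3.63)×3.63 = 55.68 m²; P = b + 2y√(1+z²) = 4.45 + 2×3.63×3.162 = 27.41 m.
Hydraulic radius R = A/P = 55.68/27.41 = 2.032 m.
Manning's equation: Q = (1/n) A R^(2/3) S^(1/2) = (1/0.013) × 55.68 × 2.032^(2/3) × 0.0018^(1/2) = 292 m³/s.

Q = 292 m³/s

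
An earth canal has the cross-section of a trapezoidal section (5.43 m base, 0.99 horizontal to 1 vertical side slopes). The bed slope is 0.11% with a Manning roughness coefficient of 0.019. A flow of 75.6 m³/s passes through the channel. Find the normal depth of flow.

y_n = 3.24 m

Manning's equation rearranged: A R^(2/3) = nQ / (1·√S) = 0.019 × 75.6 / (√0.0011) = 43.31.
Trying y = 3.98 m: A R^(2/3) = 63.89 — over.
Trying y = 2.49 m: A R^(2/3) = 26.67 — short.
Trying y = 3.24 m: A R^(2/3) = 43.29 — ≈ 43.31.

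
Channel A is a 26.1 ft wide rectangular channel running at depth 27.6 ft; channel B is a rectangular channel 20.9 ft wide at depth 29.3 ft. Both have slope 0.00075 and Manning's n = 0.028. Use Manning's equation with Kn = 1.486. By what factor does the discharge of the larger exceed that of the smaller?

Channel A: Flow area A = b·y = 26.1 × 27.6 = 720.4 ft². Wetted perimeter P = b + 2y = 26.1 + 2×27.6 = 81.3 ft. Hydraulic radius R = A/P = 720.4/81.3 = 8.861 ft. Q_A = (1.486/0.028)·720.4·8.861^(2/3)·√0.00075 = 4483 ft³/s.
Channel B: Flow area A = b·y = 20.9 × 29.3 = 612.4 ft². Wetted perimeter P = b + 2y = 20.9 + 2×29.3 = 79.5 ft. Hydraulic radius R = A/P = 612.4/79.5 = 7.703 ft. Q_B = (1.486/0.028)·612.4·7.703^(2/3)·√0.00075 = 3471 ft³/s.
The larger discharge is 4483 ft³/s and the smaller is 3471 ft³/s; the ratio is 1.29.

1.29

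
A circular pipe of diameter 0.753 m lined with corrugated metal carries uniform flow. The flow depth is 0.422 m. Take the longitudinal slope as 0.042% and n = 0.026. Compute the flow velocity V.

For a circular section of diameter D = 0.753 m at depth y = 0.422 m, the central angle is θ = 2 arccos(1 − 2y/D) = 3.384 rad. Then A = (D²/8)(θ − sin θ) = 0.2568 m² and P = Dθ/2 = 1.274 m.
Hydraulic radius R = A/P = 0.2568/1.274 = 0.2016 m.
From Manning's equation, V = (1/n) R^(2/3) S^(1/2) = (1/0.026) × 0.2016^(2/3) × 0.00042^(1/2) = 0.271 m/s.

V = 0.271 m/s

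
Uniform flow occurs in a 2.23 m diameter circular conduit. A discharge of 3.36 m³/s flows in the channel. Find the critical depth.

At critical depth, Q² T / (g A³) = 1, i.e. A³/T = Q²/g = 3.36²/9.81 = 1.151.
Try y = 1.05 m: A³/T = 2.655 — over.
Try y = 0.692 m: A³/T = 0.5338 — short.
Try y = 0.844 m: A³/T = 1.149 — ≈ 1.151.

y_c = 0.844 m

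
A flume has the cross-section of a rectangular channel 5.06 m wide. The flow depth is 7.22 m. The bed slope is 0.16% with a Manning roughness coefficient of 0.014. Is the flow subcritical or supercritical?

Flow area A = b·y = 5.06 × 7.22 = 36.53 m². Wetted perimeter P = b + 2y = 5.06 + 2×7.22 = 19.5 m.
Hydraulic radius R = A/P = 36.53/19.5 = 1.873 m.
V = (1/n) R^(2/3) √S = (1/0.014) × 1.873^(2/3) × √0.0016 = 4.342 m/s. Hydraulic depth D_h = A/T = 36.53/5.06 = 7.22 m.
Froude number Fr = V/√(g·D_h) = 4.342/√(9.81×7.22) = 0.516, which is less than 1, so the flow is subcritical.

subcritical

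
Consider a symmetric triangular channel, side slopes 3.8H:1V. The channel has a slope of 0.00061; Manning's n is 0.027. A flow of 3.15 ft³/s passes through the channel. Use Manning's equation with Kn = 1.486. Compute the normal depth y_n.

y_n = 0.996 ft

Manning's equation rearranged: A R^(2/3) = nQ / (1.486·√S) = 0.027 × 3.15 / (1.486 × √0.00061) = 2.317.
At y = 0.772 ft: A R^(2/3) = 1.174 — short.
At y = 1.14 ft: A R^(2/3) = 3.32 — over.
At y = 0.996 ft: A R^(2/3) = 2.316 — close enough.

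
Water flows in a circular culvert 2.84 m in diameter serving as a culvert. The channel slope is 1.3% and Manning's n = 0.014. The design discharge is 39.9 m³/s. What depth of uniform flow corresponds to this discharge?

y_n = 2.26 m

Manning's equation rearranged: A R^(2/3) = nQ / (1·√S) = 0.014 × 39.9 / (√0.013) = 4.899.
At y = 1.98 m: A R^(2/3) = 4.199 — too small.
At y = 2.64 m: A R^(2/3) = 5.42 — too large.
At y = 2.26 m: A R^(2/3) = 4.902 — close enough.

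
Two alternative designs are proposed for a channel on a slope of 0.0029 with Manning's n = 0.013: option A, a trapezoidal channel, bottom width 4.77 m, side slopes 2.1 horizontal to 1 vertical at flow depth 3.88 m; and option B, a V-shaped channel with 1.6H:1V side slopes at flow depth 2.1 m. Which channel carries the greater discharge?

channel A

Channel A: With bottom width b = 4.77 m and side slope z = 2.1: A = (b + zy)y = (4.77 + 2.1×3.88)×3.88 = 50.12 m²; P = b + 2y√(1+z²) = 4.77 + 2×3.88×2.326 = 22.82 m. Hydraulic radius R = A/P = 50.12/22.82 = 2.196 m. Q_A = (1/0.013)·50.12·2.196^(2/3)·√0.0029 = 350.8 m³/s.
Channel B: For a triangular section with side slope z = 1.6: A = zy² = 1.6×2.1² = 7.056 m²; P = 2y√(1+z²) = 2×2.1×1.887 = 7.925 m. Hydraulic radius R = A/P = 7.056/7.925 = 0.8904 m. Q_B = (1/0.013)·7.056·0.8904^(2/3)·√0.0029 = 27.05 m³/s.
Q_A = 350.8 m³/s vs Q_B = 27.05 m³/s, so channel A carries more.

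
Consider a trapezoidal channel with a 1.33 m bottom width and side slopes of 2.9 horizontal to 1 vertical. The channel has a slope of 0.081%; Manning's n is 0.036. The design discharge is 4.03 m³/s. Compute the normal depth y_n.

y_n = 1.28 m

Manning's equation rearranged: A R^(2/3) = nQ / (1·√S) = 0.036 × 4.03 / (√0.00081) = 5.098.
At y = 1.46 m: A R^(2/3) = 6.94 — over.
At y = 1.28 m: A R^(2/3) = 5.102 — ≈ 5.098.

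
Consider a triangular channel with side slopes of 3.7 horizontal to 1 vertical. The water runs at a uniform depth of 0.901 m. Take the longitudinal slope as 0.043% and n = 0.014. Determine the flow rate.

Q = 2.55 m³/s

For a triangular section with side slope z = 3.7: A = zy² = 3.7×0.901² = 3.004 m²; P = 2y√(1+z²) = 2×0.901×3.833 = 6.907 m.
Hydraulic radius R = A/P = 3.004/6.907 = 0.4349 m.
Manning's equation: Q = (1/n) A R^(2/3) S^(1/2) = (1/0.014) × 3.004 × 0.4349^(2/3) × 0.00043^(1/2) = 2.55 m³/s.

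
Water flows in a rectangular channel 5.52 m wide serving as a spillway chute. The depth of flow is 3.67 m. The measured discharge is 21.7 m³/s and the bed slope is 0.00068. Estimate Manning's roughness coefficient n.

Flow area A = b·y = 5.52 × 3.67 = 20.26 m². Wetted perimeter P = b + 2y = 5.52 + 2×3.67 = 12.86 m.
Hydraulic radius R = A/P = 20.26/12.86 = 1.575 m.
Rearranging Manning's equation: n = (1/Q) A R^(2/3) S^(1/2) = (1/21.7) × 20.26 × 1.575^(2/3) × √0.00068 = 0.033.

n = 0.033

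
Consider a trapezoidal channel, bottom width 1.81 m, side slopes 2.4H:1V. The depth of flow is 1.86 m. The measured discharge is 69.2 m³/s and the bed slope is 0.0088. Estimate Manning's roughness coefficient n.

With bottom width b = 1.81 m and side slope z = 2.4: A = (b + zy)y = (1.81 + 2.4×1.86)×1.86 = 11.67 m²; P = b + 2y√(1+z²) = 1.81 + 2×1.86×2.6 = 11.48 m.
Hydraulic radius R = A/P = 11.67/11.48 = 1.016 m.
Rearranging Manning's equation: n = (1/Q) A R^(2/3) S^(1/2) = (1/69.2) × 11.67 × 1.016^(2/3) × √0.0088 = 0.016.

n = 0.016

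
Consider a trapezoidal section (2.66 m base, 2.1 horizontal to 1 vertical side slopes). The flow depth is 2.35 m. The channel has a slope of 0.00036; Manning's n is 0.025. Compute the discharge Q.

With bottom width b = 2.66 m and side slope z = 2.1: A = (b + zy)y = (2.66 + 2.1×2.35)×2.35 = 17.85 m²; P = b + 2y√(1+z²) = 2.66 + 2×2.35×2.326 = 13.59 m.
Hydraulic radius R = A/P = 17.85/13.59 = 1.313 m.
Manning's equation: Q = (1/n) A R^(2/3) S^(1/2) = (1/0.025) × 17.85 × 1.313^(2/3) × 0.00036^(1/2) = 16.2 m³/s.

Q = 16.2 m³/s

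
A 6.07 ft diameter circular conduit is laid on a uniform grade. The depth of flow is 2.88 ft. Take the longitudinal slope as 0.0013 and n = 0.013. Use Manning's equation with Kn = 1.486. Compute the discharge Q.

Q = 72 ft³/s

For a circular section of diameter D = 6.07 ft at depth y = 2.88 ft, the central angle is θ = 2 arccos(1 − 2y/D) = 3.039 rad. Then A = (D²/8)(θ − sin θ) = 13.53 ft² and P = Dθ/2 = 9.225 ft.
Hydraulic radius R = A/P = 13.53/9.225 = 1.467 ft.
Manning's equation: Q = (1.486/n) A R^(2/3) S^(1/2) = (1.486/0.013) × 13.53 × 1.467^(2/3) × 0.0013^(1/2) = 72 ft³/s.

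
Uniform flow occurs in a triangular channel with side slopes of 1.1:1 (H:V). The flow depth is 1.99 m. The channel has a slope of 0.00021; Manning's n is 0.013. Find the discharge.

For a triangular section with side slope z = 1.1: A = zy² = 1.1×1.99² = 4.356 m²; P = 2y√(1+z²) = 2×1.99×1.487 = 5.917 m.
Hydraulic radius R = A/P = 4.356/5.917 = 0.7362 m.
Manning's equation: Q = (1/n) A R^(2/3) S^(1/2) = (1/0.013) × 4.356 × 0.7362^(2/3) × 0.00021^(1/2) = 3.96 m³/s.

Q = 3.96 m³/s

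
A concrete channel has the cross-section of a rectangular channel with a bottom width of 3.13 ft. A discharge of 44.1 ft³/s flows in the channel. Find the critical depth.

For a rectangular channel, critical depth y_c = (q²/g)^(1/3) where q = Q/b = 44.1/3.13 = 14.09 ft²/s.
So y_c = (14.09²/32.2)^(1/3) = 1.83 ft.

y_c = 1.83 ft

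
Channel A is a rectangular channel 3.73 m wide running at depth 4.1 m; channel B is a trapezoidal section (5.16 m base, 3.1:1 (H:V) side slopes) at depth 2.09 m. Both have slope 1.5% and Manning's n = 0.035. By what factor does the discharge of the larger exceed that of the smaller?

Channel A: Flow area A = b·y = 3.73 × 4.1 = 15.29 m². Wetted perimeter P = b + 2y = 3.73 + 2×4.1 = 11.93 m. Hydraulic radius R = A/P = 15.29/11.93 = 1.282 m. Q_A = (1/0.035)·15.29·1.282^(2/3)·√0.015 = 63.15 m³/s.
Channel B: With bottom width b = 5.16 m and side slope z = 3.1: A = (b + zy)y = (5.16 + 3.1×2.09)×2.09 = 24.33 m²; P = b + 2y√(1+z²) = 5.16 + 2×2.09×3.257 = 18.78 m. Hydraulic radius R = A/P = 24.33/18.78 = 1.296 m. Q_B = (1/0.035)·24.33·1.296^(2/3)·√0.015 = 101.2 m³/s.
The larger discharge is 101.2 m³/s and the smaller is 63.15 m³/s; the ratio is 1.6.

1.6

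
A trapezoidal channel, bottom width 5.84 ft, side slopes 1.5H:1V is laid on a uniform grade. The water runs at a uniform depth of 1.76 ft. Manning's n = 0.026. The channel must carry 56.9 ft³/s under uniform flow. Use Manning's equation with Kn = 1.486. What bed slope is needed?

S = 0.0034

With bottom width b = 5.84 ft and side slope z = 1.5: A = (b + zy)y = (5.84 + 1.5×1.76)×1.76 = 14.92 ft²; P = b + 2y√(1+z²) = 5.84 + 2×1.76×1.803 = 12.19 ft.
Hydraulic radius R = A/P = 14.92/12.19 = 1.225 ft.
From Manning's equation, S = [nQ / (1.486 A R^(2/3))]² = [0.026 × 56.9 / (1.486 × 14.92 × 1.225^(2/3))]² = 0.0034.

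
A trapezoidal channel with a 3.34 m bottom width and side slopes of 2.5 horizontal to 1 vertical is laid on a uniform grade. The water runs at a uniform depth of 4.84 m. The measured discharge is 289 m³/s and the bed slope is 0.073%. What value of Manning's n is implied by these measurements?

n = 0.013

With bottom width b = 3.34 m and side slope z = 2.5: A = (b + zy)y = (3.34 + 2.5×4.84)×4.84 = 74.73 m²; P = b + 2y√(1+z²) = 3.34 + 2×4.84×2.693 = 29.4 m.
Hydraulic radius R = A/P = 74.73/29.4 = 2.541 m.
Rearranging Manning's equation: n = (1/Q) A R^(2/3) S^(1/2) = (1/289) × 74.73 × 2.541^(2/3) × √0.00073 = 0.013.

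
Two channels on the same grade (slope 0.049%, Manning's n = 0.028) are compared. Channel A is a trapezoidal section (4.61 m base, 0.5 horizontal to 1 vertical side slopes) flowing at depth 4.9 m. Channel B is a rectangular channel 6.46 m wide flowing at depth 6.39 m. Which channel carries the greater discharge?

channel B

Channel A: With bottom width b = 4.61 m and side slope z = 0.5: A = (b + zy)y = (4.61 + 0.5×4.9)×4.9 = 34.59 m²; P = b + 2y√(1+z²) = 4.61 + 2×4.9×1.118 = 15.57 m. Hydraulic radius R = A/P = 34.59/15.57 = 2.222 m. Q_A = (1/0.028)·34.59·2.222^(2/3)·√0.00049 = 46.57 m³/s.
Channel B: Flow area A = b·y = 6.46 × 6.39 = 41.28 m². Wetted perimeter P = b + 2y = 6.46 + 2×6.39 = 19.24 m. Hydraulic radius R = A/P = 41.28/19.24 = 2.145 m. Q_B = (1/0.028)·41.28·2.145^(2/3)·√0.00049 = 54.29 m³/s.
Q_A = 46.57 m³/s vs Q_B = 54.29 m³/s, so channel B carries more.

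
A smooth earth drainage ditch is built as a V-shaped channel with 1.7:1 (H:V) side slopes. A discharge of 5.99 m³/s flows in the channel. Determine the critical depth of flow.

y_c = 1.2 m

At critical depth, Q² T / (g A³) = 1, i.e. A³/T = Q²/g = 5.99²/9.81 = 3.658.
Try y = 0.986 m: A³/T = 1.347 — too small.
Try y = 1.44 m: A³/T = 8.947 — too large.
Try y = 1.2 m: A³/T = 3.596 — ≈ 3.658.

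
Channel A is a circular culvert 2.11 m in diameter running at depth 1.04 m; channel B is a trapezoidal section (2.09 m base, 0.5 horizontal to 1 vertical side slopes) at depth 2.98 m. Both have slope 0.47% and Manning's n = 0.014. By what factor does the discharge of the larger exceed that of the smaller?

10.9

Channel A: For a circular section of diameter D = 2.11 m at depth y = 1.04 m, the central angle is θ = 2 arccos(1 − 2y/D) = 3.113 rad. Then A = (D²/8)(θ − sin θ) = 1.717 m² and P = Dθ/2 = 3.284 m. Hydraulic radius R = A/P = 1.717/3.284 = 0.5227 m. Q_A = (1/0.014)·1.717·0.5227^(2/3)·√0.0047 = 5.455 m³/s.
Channel B: With bottom width b = 2.09 m and side slope z = 0.5: A = (b + zy)y = (2.09 + 0.5×2.98)×2.98 = 10.67 m²; P = b + 2y√(1+z²) = 2.09 + 2×2.98×1.118 = 8.753 m. Hydraulic radius R = A/P = 10.67/8.753 = 1.219 m. Q_B = (1/0.014)·10.67·1.219^(2/3)·√0.0047 = 59.61 m³/s.
The larger discharge is 59.61 m³/s and the smaller is 5.455 m³/s; the ratio is 10.9.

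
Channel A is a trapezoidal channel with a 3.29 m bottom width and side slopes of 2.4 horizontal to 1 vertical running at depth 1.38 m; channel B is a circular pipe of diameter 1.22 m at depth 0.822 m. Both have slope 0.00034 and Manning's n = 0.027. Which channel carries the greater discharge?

channel A

Channel A: With bottom width b = 3.29 m and side slope z = 2.4: A = (b + zy)y = (3.29 + 2.4×1.38)×1.38 = 9.111 m²; P = b + 2y√(1+z²) = 3.29 + 2×1.38×2.6 = 10.47 m. Hydraulic radius R = A/P = 9.111/10.47 = 0.8705 m. Q_A = (1/0.027)·9.111·0.8705^(2/3)·√0.00034 = 5.673 m³/s.
Channel B: For a circular section of diameter D = 1.22 m at depth y = 0.822 m, the central angle is θ = 2 arccos(1 − 2y/D) = 3.851 rad. Then A = (D²/8)(θ − sin θ) = 0.8378 m² and P = Dθ/2 = 2.349 m. Hydraulic radius R = A/P = 0.8378/2.349 = 0.3566 m. Q_B = (1/0.027)·0.8378·0.3566^(2/3)·√0.00034 = 0.2877 m³/s.
Q_A = 5.673 m³/s vs Q_B = 0.2877 m³/s, so channel A carries more.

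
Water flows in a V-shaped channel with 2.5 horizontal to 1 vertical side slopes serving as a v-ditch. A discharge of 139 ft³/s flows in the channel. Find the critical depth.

At critical depth, Q² T / (g A³) = 1, i.e. A³/T = Q²/g = 139²/32.2 = 600.
At y = 3.15 ft: A³/T = 969.2 — high.
At y = 2.29 ft: A³/T = 196.8 — low.
At y = 2.86 ft: A³/T = 598 — ≈ 600.

y_c = 2.86 ft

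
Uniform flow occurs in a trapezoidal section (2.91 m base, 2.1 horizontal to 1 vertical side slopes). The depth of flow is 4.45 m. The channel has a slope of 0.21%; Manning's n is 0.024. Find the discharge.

Q = 182 m³/s

With bottom width b = 2.91 m and side slope z = 2.1: A = (b + zy)y = (2.91 + 2.1×4.45)×4.45 = 54.53 m²; P = b + 2y√(1+z²) = 2.91 + 2×4.45×2.326 = 23.61 m.
Hydraulic radius R = A/P = 54.53/23.61 = 2.31 m.
Manning's equation: Q = (1/n) A R^(2/3) S^(1/2) = (1/0.024) × 54.53 × 2.31^(2/3) × 0.0021^(1/2) = 182 m³/s.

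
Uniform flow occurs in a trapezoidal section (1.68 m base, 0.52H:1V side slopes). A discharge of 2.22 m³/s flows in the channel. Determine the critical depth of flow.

At critical depth, Q² T / (g A³) = 1, i.e. A³/T = Q²/g = 2.22²/9.81 = 0.5024.
At y = 0.364 m: A³/T = 0.153 — low.
At y = 0.646 m: A³/T = 0.9391 — high.
At y = 0.531 m: A³/T = 0.502 — close enough.

y_c = 0.531 m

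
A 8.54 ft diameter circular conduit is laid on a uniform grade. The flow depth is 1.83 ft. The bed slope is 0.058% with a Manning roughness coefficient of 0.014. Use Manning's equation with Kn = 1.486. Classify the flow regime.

For a circular section of diameter D = 8.54 ft at depth y = 1.83 ft, the central angle is θ = 2 arccos(1 − 2y/D) = 1.925 rad. Then A = (D²/8)(θ − sin θ) = 9 ft² and P = Dθ/2 = 8.22 ft.
Hydraulic radius R = A/P = 9/8.22 = 1.095 ft.
V = (1.486/n) R^(2/3) √S = (1.486/0.014) × 1.095^(2/3) × √0.00058 = 2.715 ft/s. Hydraulic depth D_h = A/T = 9/7.008 = 1.284 ft.
Froude number Fr = V/√(g·D_h) = 2.715/√(32.2×1.284) = 0.422, which is less than 1, so the flow is subcritical.

subcritical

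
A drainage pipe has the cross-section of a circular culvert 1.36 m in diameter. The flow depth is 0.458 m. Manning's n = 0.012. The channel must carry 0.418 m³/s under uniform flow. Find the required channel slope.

S = 0.000841

For a circular section of diameter D = 1.36 m at depth y = 0.458 m, the central angle is θ = 2 arccos(1 − 2y/D) = 2.476 rad. Then A = (D²/8)(θ − sin θ) = 0.4299 m² and P = Dθ/2 = 1.684 m.
Hydraulic radius R = A/P = 0.4299/1.684 = 0.2553 m.
From Manning's equation, S = [nQ / (1 A R^(2/3))]² = [0.012 × 0.418 / (1 × 0.4299 × 0.2553^(2/3))]² = 0.000841.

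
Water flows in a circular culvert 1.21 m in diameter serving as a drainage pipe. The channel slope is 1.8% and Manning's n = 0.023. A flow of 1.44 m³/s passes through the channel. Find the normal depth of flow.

y_n = 0.588 m

Manning's equation rearranged: A R^(2/3) = nQ / (1·√S) = 0.023 × 1.44 / (√0.018) = 0.2469.
Try y = 0.419 m: A R^(2/3) = 0.1335 — short.
Try y = 0.588 m: A R^(2/3) = 0.2468 — ≈ 0.2469.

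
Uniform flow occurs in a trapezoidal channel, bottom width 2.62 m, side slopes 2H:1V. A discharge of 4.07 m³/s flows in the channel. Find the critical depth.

y_c = 0.542 m

At critical depth, Q² T / (g A³) = 1, i.e. A³/T = Q²/g = 4.07²/9.81 = 1.689.
Try y = 0.664 m: A³/T = 3.415 — high.
Try y = 0.463 m: A³/T = 0.9896 — low.
Try y = 0.542 m: A³/T = 1.69 — close enough.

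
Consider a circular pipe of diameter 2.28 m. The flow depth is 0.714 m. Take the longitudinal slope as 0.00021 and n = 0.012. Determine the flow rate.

Q = 0.721 m³/s

For a circular section of diameter D = 2.28 m at depth y = 0.714 m, the central angle is θ = 2 arccos(1 − 2y/D) = 2.376 rad. Then A = (D²/8)(θ − sin θ) = 1.093 m² and P = Dθ/2 = 2.708 m.
Hydraulic radius R = A/P = 1.093/2.708 = 0.4037 m.
Manning's equation: Q = (1/n) A R^(2/3) S^(1/2) = (1/0.012) × 1.093 × 0.4037^(2/3) × 0.00021^(1/2) = 0.721 m³/s.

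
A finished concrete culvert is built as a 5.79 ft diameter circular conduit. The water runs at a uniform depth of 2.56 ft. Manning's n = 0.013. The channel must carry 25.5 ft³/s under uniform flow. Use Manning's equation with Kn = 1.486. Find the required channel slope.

S = 0.000269

For a circular section of diameter D = 5.79 ft at depth y = 2.56 ft, the central angle is θ = 2 arccos(1 − 2y/D) = 2.91 rad. Then A = (D²/8)(θ − sin θ) = 11.23 ft² and P = Dθ/2 = 8.423 ft.
Hydraulic radius R = A/P = 11.23/8.423 = 1.333 ft.
From Manning's equation, S = [nQ / (1.486 A R^(2/3))]² = [0.013 × 25.5 / (1.486 × 11.23 × 1.333^(2/3))]² = 0.000269.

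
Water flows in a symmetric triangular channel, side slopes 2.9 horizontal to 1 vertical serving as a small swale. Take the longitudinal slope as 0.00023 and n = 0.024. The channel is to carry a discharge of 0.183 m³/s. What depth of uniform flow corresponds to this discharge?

Manning's equation rearranged: A R^(2/3) = nQ / (1·√S) = 0.024 × 0.183 / (√0.00023) = 0.2896.
Trying y = 0.422 m: A R^(2/3) = 0.1763 — low.
Trying y = 0.508 m: A R^(2/3) = 0.2891 — matches.

y_n = 0.508 m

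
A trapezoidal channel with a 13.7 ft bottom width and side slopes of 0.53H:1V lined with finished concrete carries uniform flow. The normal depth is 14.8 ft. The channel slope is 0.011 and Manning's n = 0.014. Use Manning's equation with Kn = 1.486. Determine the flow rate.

Q = 12700 ft³/s

With bottom width b = 13.7 ft and side slope z = 0.53: A = (b + zy)y = (13.7 + 0.53×14.8)×14.8 = 318.9 ft²; P = b + 2y√(1+z²) = 13.7 + 2×14.8×1.132 = 47.2 ft.
Hydraulic radius R = A/P = 318.9/47.2 = 6.755 ft.
Manning's equation: Q = (1.486/n) A R^(2/3) S^(1/2) = (1.486/0.014) × 318.9 × 6.755^(2/3) × 0.011^(1/2) = 12700 ft³/s.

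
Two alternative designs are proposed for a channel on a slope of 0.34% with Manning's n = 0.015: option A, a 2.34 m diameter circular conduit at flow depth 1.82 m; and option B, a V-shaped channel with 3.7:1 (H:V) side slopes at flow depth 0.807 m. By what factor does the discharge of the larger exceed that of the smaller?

2.22

Channel A: For a circular section of diameter D = 2.34 m at depth y = 1.82 m, the central angle is θ = 2 arccos(1 − 2y/D) = 4.32 rad. Then A = (D²/8)(θ − sin θ) = 3.589 m² and P = Dθ/2 = 5.054 m. Hydraulic radius R = A/P = 3.589/5.054 = 0.7101 m. Q_A = (1/0.015)·3.589·0.7101^(2/3)·√0.0034 = 11.1 m³/s.
Channel B: For a triangular section with side slope z = 3.7: A = zy² = 3.7×0.807² = 2.41 m²; P = 2y√(1+z²) = 2×0.807×3.833 = 6.186 m. Hydraulic radius R = A/P = 2.41/6.186 = 0.3895 m. Q_B = (1/0.015)·2.41·0.3895^(2/3)·√0.0034 = 4.996 m³/s.
The larger discharge is 11.1 m³/s and the smaller is 4.996 m³/s; the ratio is 2.22.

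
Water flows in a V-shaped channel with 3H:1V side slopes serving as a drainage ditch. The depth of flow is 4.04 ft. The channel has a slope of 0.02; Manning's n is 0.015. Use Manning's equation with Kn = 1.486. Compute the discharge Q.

Q = 1060 ft³/s

For a triangular section with side slope z = 3: A = zy² = 3×4.04² = 48.96 ft²; P = 2y√(1+z²) = 2×4.04×3.162 = 25.55 ft.
Hydraulic radius R = A/P = 48.96/25.55 = 1.916 ft.
Manning's equation: Q = (1.486/n) A R^(2/3) S^(1/2) = (1.486/0.015) × 48.96 × 1.916^(2/3) × 0.02^(1/2) = 1060 ft³/s.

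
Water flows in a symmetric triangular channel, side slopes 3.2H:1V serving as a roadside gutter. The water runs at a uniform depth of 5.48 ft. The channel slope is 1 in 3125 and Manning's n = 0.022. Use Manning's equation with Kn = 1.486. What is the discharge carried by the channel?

For a triangular section with side slope z = 3.2: A = zy² = 3.2×5.48² = 96.1 ft²; P = 2y√(1+z²) = 2×5.48×3.353 = 36.74 ft.
Hydraulic radius R = A/P = 96.1/36.74 = 2.615 ft.
Manning's equation: Q = (1.486/n) A R^(2/3) S^(1/2) = (1.486/0.022) × 96.1 × 2.615^(2/3) × 0.00032^(1/2) = 220 ft³/s.

Q = 220 ft³/s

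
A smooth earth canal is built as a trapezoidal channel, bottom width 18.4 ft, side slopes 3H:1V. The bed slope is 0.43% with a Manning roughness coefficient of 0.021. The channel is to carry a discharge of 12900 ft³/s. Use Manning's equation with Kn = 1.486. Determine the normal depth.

Manning's equation rearranged: A R^(2/3) = nQ / (1.486·√S) = 0.021 × 12900 / (1.486 × √0.0043) = 2780.
Trying y = 10.3 ft: A R^(2/3) = 1691 — short.
Trying y = 12.9 ft: A R^(2/3) = 2789 — close enough.

y_n = 12.9 ft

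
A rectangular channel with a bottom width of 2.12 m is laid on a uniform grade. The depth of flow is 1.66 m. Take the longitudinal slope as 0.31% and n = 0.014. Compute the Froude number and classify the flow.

Flow area A = b·y = 2.12 × 1.66 = 3.519 m². Wetted perimeter P = b + 2y = 2.12 + 2×1.66 = 5.44 m.
Hydraulic radius R = A/P = 3.519/5.44 = 0.6469 m.
V = (1/n) R^(2/3) √S = (1/0.014) × 0.6469^(2/3) × √0.0031 = 2.975 m/s. Hydraulic depth D_h = A/T = 3.519/2.12 = 1.66 m.
Froude number Fr = V/√(g·D_h) = 2.975/√(9.81×1.66) = 0.737, which is less than 1, so the flow is subcritical.

subcritical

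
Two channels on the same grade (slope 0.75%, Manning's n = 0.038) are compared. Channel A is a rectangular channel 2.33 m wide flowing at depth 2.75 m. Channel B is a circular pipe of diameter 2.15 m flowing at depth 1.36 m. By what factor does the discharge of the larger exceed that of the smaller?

Channel A: Flow area A = b·y = 2.33 × 2.75 = 6.408 m². Wetted perimeter P = b + 2y = 2.33 + 2×2.75 = 7.83 m. Hydraulic radius R = A/P = 6.408/7.83 = 0.8183 m. Q_A = (1/0.038)·6.408·0.8183^(2/3)·√0.0075 = 12.78 m³/s.
Channel B: For a circular section of diameter D = 2.15 m at depth y = 1.36 m, the central angle is θ = 2 arccos(1 − 2y/D) = 3.678 rad. Then A = (D²/8)(θ − sin θ) = 2.421 m² and P = Dθ/2 = 3.954 m. Hydraulic radius R = A/P = 2.421/3.954 = 0.6122 m. Q_B = (1/0.038)·2.421·0.6122^(2/3)·√0.0075 = 3.978 m³/s.
The larger discharge is 12.78 m³/s and the smaller is 3.978 m³/s; the ratio is 3.21.

3.21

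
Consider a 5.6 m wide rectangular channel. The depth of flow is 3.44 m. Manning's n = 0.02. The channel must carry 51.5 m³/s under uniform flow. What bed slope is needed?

S = 0.0016

Flow area A = b·y = 5.6 × 3.44 = 19.26 m². Wetted perimeter P = b + 2y = 5.6 + 2×3.44 = 12.48 m.
Hydraulic radius R = A/P = 19.26/12.48 = 1.544 m.
From Manning's equation, S = [nQ / (1 A R^(2/3))]² = [0.02 × 51.5 / (1 × 19.26 × 1.544^(2/3))]² = 0.0016.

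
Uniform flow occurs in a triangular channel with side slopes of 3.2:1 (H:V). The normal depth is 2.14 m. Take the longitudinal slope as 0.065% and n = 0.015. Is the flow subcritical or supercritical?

subcritical

For a triangular section with side slope z = 3.2: A = zy² = 3.2×2.14² = 14.65 m²; P = 2y√(1+z²) = 2×2.14×3.353 = 14.35 m.
Hydraulic radius R = A/P = 14.65/14.35 = 1.021 m.
V = (1/n) R^(2/3) √S = (1/0.015) × 1.021^(2/3) × √0.00065 = 1.724 m/s. Hydraulic depth D_h = A/T = 14.65/13.7 = 1.07 m.
Froude number Fr = V/√(g·D_h) = 1.724/√(9.81×1.07) = 0.532, which is less than 1, so the flow is subcritical.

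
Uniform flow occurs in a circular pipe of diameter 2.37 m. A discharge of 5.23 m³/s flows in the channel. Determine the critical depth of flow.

y_c = 1.04 m

At critical depth, Q² T / (g A³) = 1, i.e. A³/T = Q²/g = 5.23²/9.81 = 2.788.
Try y = 1.24 m: A³/T = 5.385 — over.
Try y = 0.722 m: A³/T = 0.6738 — short.
Try y = 1.04 m: A³/T = 2.749 — matches.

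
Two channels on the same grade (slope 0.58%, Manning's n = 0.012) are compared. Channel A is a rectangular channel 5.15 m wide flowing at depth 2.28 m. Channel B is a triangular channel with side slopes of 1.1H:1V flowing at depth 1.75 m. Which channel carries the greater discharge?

channel A

Channel A: Flow area A = b·y = 5.15 × 2.28 = 11.74 m². Wetted perimeter P = b + 2y = 5.15 + 2×2.28 = 9.71 m. Hydraulic radius R = A/P = 11.74/9.71 = 1.209 m. Q_A = (1/0.012)·11.74·1.209^(2/3)·√0.0058 = 84.58 m³/s.
Channel B: For a triangular section with side slope z = 1.1: A = zy² = 1.1×1.75² = 3.369 m²; P = 2y√(1+z²) = 2×1.75×1.487 = 5.203 m. Hydraulic radius R = A/P = 3.369/5.203 = 0.6474 m. Q_B = (1/0.012)·3.369·0.6474^(2/3)·√0.0058 = 16 m³/s.
Q_A = 84.58 m³/s vs Q_B = 16 m³/s, so channel A carries more.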